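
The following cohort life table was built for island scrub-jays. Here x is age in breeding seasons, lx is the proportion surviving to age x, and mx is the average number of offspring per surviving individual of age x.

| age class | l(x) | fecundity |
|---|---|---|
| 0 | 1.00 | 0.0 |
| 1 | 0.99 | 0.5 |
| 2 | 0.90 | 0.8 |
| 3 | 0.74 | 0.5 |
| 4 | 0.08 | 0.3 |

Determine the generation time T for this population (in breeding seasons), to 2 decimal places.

lx·mx: 0, 0.495, 0.72, 0.37, 0.024 → R0 = 1.609
x·lx·mx: 0, 0.495, 1.44, 1.11, 0.096 → Σ = 3.141
T = 3.141 / 1.609 = 1.952144… → 1.95

1.95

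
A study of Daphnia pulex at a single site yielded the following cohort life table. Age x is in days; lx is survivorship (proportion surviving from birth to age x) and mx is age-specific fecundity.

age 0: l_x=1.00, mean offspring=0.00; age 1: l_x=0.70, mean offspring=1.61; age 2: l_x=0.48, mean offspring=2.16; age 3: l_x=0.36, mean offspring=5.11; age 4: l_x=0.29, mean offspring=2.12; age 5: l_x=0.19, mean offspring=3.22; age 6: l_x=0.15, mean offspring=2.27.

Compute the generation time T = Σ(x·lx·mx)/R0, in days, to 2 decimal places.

2.92

lx·mx: 0, 1.127, 1.0368, 1.8396, 0.6148, 0.6118, 0.3405 → R0 = 5.5705
x·lx·mx: 0, 1.127, 2.0736, 5.5188, 2.4592, 3.059, 2.043 → Σ = 16.2806
T = 16.2806 / 5.5705 = 2.922646… → 2.92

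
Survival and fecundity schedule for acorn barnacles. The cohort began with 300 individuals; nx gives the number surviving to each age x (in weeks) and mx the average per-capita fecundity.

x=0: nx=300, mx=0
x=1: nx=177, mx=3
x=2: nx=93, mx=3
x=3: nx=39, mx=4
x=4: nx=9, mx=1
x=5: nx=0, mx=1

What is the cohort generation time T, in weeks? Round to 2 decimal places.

1.63

lx = nx/n0 = nx/300: 1, 0.59, 0.31, 0.13, 0.03, 0
lx·mx: 0, 1.77, 0.93, 0.52, 0.03, 0 → R0 = 3.25
x·lx·mx: 0, 1.77, 1.86, 1.56, 0.12, 0 → Σ = 5.31
T = 5.31 / 3.25 = 1.633846… → 1.63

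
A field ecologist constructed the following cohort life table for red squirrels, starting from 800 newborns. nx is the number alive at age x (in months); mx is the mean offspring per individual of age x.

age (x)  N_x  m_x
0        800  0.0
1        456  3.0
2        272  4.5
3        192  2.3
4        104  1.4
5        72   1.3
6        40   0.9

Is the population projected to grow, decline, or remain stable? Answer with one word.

lx = nx/n0 = nx/800: 1, 0.57, 0.34, 0.24, 0.13, 0.09, 0.05
R0 = Σ lx·mx = 0 + 1.71 + 1.53 + 0.552 + 0.182 + 0.117 + 0.045 = 4.136
R0 > 1, so the population is growing.

growing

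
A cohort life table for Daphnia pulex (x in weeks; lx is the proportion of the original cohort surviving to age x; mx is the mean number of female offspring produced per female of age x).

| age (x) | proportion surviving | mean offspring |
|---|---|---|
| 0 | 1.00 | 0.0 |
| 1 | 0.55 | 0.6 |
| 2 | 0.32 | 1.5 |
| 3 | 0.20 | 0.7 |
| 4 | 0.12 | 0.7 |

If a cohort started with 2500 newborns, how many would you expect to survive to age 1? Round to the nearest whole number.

Expected survivors = N0 · l_1 = 2500 × 0.55 = 1375 → 1375

1375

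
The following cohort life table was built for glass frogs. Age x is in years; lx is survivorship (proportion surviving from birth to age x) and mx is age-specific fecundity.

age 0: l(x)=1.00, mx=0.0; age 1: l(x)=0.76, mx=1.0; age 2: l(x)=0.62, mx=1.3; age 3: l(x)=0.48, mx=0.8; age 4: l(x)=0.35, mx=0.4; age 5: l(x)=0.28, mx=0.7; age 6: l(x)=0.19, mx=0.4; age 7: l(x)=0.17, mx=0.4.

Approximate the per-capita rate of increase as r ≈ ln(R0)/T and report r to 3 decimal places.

R0 = Σ lx·mx = 0 + 0.76 + 0.806 + 0.384 + 0.14 + 0.196 + 0.076 + 0.068 = 2.43
Σ x·lx·mx = 5.996; T = 5.996/2.43 = 2.46749…
r ≈ ln(R0)/T = ln(2.43)/2.46749… = 0.35984… → 0.360

0.360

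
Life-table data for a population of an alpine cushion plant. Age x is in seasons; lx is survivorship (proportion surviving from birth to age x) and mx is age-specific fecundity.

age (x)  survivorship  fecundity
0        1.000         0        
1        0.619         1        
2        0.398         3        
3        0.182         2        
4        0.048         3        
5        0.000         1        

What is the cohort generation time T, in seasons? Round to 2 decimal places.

lx·mx: 0, 0.619, 1.194, 0.364, 0.144, 0 → R0 = 2.321
x·lx·mx: 0, 0.619, 2.388, 1.092, 0.576, 0 → Σ = 4.675
T = 4.675 / 2.321 = 2.014218… → 2.01

2.01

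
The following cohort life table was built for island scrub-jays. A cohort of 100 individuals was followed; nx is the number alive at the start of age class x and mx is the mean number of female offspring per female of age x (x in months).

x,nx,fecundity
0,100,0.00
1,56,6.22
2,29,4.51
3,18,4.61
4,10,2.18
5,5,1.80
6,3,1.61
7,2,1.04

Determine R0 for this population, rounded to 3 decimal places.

5.998

lx = nx/n0 = nx/100: 1, 0.56, 0.29, 0.18, 0.1, 0.05, 0.03, 0.02
lx·mx by age: 0, 3.4832, 1.3079, 0.8298, 0.218, 0.09, 0.0483, 0.0208
R0 = Σ lx·mx = 5.998 → 5.998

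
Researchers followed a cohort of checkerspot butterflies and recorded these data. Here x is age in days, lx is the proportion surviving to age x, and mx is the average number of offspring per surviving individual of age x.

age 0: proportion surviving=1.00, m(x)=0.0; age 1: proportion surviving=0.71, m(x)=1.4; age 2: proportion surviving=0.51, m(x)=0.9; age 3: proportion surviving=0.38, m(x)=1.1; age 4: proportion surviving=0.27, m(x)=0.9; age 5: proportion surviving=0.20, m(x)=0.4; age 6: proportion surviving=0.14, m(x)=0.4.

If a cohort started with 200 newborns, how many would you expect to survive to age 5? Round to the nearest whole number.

Expected survivors = N0 · l_5 = 200 × 0.20 = 40 → 40

40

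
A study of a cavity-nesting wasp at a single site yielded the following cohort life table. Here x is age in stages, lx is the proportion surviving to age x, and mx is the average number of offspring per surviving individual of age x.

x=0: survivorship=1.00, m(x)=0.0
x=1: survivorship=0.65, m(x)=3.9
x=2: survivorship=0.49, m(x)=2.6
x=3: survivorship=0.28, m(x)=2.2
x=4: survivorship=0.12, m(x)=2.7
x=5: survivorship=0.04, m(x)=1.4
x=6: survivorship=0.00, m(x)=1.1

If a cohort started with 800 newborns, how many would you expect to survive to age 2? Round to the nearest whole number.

Expected survivors = N0 · l_2 = 800 × 0.49 = 392 → 392

392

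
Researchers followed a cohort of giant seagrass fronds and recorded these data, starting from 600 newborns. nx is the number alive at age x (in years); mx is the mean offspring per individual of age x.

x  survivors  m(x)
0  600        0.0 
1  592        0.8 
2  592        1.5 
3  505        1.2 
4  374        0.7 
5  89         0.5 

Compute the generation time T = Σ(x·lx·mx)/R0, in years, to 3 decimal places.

2.347

lx = nx/n0 = nx/600: 1, 0.98667…, 0.98667…, 0.84167…, 0.62333…, 0.14833…
lx·mx: 0, 0.789333…, 1.48…, 1.01…, 0.436333…, 0.074167… → R0 = 3.789833…
x·lx·mx: 0, 0.789333…, 2.96…, 3.03…, 1.745333…, 0.370833… → Σ = 8.8955…
T = 8.8955… / 3.789833… = 2.347201… → 2.347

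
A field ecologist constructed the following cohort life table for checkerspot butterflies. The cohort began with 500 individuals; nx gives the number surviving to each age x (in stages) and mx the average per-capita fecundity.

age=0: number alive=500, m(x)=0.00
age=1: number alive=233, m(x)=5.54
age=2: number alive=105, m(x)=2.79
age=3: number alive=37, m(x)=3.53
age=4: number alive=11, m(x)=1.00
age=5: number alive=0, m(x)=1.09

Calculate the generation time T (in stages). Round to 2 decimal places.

lx = nx/n0 = nx/500: 1, 0.466, 0.21, 0.074, 0.022, 0
lx·mx: 0, 2.58164, 0.5859, 0.26122, 0.022, 0 → R0 = 3.45076
x·lx·mx: 0, 2.58164, 1.1718, 0.78366, 0.088, 0 → Σ = 4.6251
T = 4.6251 / 3.45076 = 1.340313… → 1.34

1.34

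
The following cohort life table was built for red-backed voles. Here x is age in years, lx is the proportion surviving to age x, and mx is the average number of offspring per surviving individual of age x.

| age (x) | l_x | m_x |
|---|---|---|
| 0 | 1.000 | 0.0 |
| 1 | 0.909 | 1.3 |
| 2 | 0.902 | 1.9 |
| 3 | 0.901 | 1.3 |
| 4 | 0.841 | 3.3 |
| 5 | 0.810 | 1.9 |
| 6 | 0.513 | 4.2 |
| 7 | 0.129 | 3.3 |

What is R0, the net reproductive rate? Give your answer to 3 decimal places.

lx·mx by age: 0, 1.1817, 1.7138, 1.1713, 2.7753, 1.539, 2.1546, 0.4257
R0 = Σ lx·mx = 10.9614 → 10.961

10.961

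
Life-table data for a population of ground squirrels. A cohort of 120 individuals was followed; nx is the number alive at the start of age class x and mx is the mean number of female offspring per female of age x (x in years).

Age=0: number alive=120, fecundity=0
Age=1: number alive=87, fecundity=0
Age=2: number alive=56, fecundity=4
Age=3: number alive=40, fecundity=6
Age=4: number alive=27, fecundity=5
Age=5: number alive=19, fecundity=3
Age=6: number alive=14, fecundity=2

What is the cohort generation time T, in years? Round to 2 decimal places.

lx = nx/n0 = nx/120: 1, 0.725, 0.46667…, 0.33333…, 0.225, 0.15833…, 0.11667…
lx·mx: 0, 0, 1.866667…, 2…, 1.125, 0.475…, 0.233333… → R0 = 5.7…
x·lx·mx: 0, 0, 3.733333…, 6…, 4.5, 2.375…, 1.4… → Σ = 18.008333…
T = 18.008333… / 5.7… = 3.159357… → 3.16

3.16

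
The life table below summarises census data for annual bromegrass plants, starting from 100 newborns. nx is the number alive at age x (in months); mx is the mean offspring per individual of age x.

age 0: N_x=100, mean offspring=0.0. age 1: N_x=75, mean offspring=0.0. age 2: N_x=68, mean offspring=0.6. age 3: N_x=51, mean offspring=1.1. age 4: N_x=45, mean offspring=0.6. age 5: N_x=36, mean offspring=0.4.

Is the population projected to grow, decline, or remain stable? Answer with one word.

growing

lx = nx/n0 = nx/100: 1, 0.75, 0.68, 0.51, 0.45, 0.36
R0 = Σ lx·mx = 0 + 0 + 0.408 + 0.561 + 0.27 + 0.144 = 1.383
R0 > 1, so the population is growing.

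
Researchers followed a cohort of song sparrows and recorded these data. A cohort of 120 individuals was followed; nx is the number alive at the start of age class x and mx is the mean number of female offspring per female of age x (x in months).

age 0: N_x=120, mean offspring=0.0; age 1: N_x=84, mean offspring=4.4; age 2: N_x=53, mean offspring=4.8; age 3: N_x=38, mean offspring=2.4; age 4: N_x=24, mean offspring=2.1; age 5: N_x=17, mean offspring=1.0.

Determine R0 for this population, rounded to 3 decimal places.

6.522

lx = nx/n0 = nx/120: 1, 0.7, 0.44167…, 0.31667…, 0.2, 0.14167…
lx·mx by age: 0, 3.08, 2.12…, 0.76…, 0.42, 0.141667…
R0 = Σ lx·mx = 6.521667… → 6.522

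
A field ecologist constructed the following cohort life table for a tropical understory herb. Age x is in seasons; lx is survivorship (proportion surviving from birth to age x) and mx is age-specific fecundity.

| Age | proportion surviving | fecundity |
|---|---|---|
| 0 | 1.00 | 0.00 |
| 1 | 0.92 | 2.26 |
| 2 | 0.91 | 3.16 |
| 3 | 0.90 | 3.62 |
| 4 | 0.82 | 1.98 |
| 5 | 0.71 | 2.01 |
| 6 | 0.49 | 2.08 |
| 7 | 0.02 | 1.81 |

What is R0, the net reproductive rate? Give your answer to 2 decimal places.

12.32

lx·mx by age: 0, 2.0792, 2.8756, 3.258, 1.6236, 1.4271, 1.0192, 0.0362
R0 = Σ lx·mx = 12.3189 → 12.32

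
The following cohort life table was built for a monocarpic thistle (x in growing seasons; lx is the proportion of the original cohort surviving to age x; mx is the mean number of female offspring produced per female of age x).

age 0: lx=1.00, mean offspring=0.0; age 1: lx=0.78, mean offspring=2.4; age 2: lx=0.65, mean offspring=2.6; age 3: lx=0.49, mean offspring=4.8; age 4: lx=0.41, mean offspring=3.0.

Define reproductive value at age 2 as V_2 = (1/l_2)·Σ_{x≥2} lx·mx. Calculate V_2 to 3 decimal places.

8.111

lx·mx for x ≥ 2: 1.69, 2.352, 1.23 → sum = 5.272
V_2 = 5.272 / l_2 = 5.272 / 0.65 = 8.110769… → 8.111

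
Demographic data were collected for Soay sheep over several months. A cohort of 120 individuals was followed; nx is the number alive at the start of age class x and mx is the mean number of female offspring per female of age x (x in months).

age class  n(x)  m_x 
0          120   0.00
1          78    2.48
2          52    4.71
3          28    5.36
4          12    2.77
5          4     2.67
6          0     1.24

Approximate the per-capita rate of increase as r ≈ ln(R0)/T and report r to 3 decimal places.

0.796

lx = nx/n0 = nx/120: 1, 0.65, 0.43333…, 0.23333…, 0.1, 0.03333…, 0
R0 = Σ lx·mx = 0 + 1.612 + 2.041… + 1.25067… + 0.277 + 0.089… + 0 = 5.269667…
Σ x·lx·mx = 10.999…; T = 10.999…/5.269667… = 2.08723…
r ≈ ln(R0)/T = ln(5.269667…)/2.08723… = 0.79626… → 0.796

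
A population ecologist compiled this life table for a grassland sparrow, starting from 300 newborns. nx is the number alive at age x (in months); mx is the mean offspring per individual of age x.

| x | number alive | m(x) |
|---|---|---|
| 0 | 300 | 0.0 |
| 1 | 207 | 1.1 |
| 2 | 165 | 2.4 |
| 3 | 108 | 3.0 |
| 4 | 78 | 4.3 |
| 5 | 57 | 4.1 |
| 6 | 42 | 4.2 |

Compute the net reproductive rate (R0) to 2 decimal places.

5.64

lx = nx/n0 = nx/300: 1, 0.69, 0.55, 0.36, 0.26, 0.19, 0.14
lx·mx by age: 0, 0.759, 1.32, 1.08, 1.118, 0.779, 0.588
R0 = Σ lx·mx = 5.644 → 5.64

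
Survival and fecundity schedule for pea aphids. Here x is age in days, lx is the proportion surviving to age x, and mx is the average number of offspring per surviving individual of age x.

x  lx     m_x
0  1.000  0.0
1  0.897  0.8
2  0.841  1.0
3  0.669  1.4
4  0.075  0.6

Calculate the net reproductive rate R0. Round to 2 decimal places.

lx·mx by age: 0, 0.7176, 0.841, 0.9366, 0.045
R0 = Σ lx·mx = 2.5402 → 2.54

2.54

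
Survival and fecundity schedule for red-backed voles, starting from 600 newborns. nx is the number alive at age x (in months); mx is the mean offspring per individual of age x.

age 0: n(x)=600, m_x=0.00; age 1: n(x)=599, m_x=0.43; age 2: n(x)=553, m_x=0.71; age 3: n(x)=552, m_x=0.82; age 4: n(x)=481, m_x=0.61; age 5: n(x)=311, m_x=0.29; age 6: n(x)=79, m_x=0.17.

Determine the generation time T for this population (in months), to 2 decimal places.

lx = nx/n0 = nx/600: 1, 0.99833…, 0.92167…, 0.92, 0.80167…, 0.51833…, 0.13167…
lx·mx: 0, 0.429283…, 0.654383…, 0.7544, 0.489017…, 0.150317…, 0.022383… → R0 = 2.499783…
x·lx·mx: 0, 0.429283…, 1.308767…, 2.2632, 1.956067…, 0.751583…, 0.1343… → Σ = 6.8432…
T = 6.8432… / 2.499783… = 2.737517… → 2.74

2.74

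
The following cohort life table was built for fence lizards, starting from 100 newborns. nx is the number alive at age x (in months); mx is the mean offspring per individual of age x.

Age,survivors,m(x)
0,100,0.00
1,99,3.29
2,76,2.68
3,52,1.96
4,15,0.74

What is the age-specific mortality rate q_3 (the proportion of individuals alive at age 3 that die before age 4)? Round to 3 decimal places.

lx = nx/n0 = nx/100: 1, 0.99, 0.76, 0.52, 0.15
q_3 = (l_3 − l_4) / l_3 = (0.52 − 0.15) / 0.52
     = 0.37 / 0.52 = 0.711538… → 0.712

0.712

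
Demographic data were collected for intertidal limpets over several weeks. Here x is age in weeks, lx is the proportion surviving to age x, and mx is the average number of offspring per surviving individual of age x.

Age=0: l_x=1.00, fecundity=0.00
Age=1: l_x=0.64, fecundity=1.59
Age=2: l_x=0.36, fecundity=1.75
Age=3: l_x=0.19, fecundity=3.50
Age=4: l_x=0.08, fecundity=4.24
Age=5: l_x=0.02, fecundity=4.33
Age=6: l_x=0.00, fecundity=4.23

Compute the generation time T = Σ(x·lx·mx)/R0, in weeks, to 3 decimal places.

2.214

lx·mx: 0, 1.0176, 0.63, 0.665, 0.3392, 0.0866, 0 → R0 = 2.7384
x·lx·mx: 0, 1.0176, 1.26, 1.995, 1.3568, 0.433, 0 → Σ = 6.0624
T = 6.0624 / 2.7384 = 2.213848… → 2.214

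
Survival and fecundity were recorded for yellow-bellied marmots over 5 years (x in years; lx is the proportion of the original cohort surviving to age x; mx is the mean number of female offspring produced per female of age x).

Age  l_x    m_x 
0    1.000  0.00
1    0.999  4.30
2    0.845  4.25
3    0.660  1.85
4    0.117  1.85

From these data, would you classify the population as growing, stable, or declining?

growing

R0 = Σ lx·mx = 0 + 4.2957 + 3.59125 + 1.221 + 0.21645 = 9.3244
R0 > 1, so the population is growing.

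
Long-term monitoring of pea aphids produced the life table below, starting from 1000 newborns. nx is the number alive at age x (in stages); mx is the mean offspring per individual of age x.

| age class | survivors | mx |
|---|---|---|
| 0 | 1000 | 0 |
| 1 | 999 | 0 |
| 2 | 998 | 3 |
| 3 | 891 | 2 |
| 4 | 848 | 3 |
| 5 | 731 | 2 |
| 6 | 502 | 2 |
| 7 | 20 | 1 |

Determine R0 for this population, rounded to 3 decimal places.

9.806

lx = nx/n0 = nx/1000: 1, 0.999, 0.998, 0.891, 0.848, 0.731, 0.502, 0.02
lx·mx by age: 0, 0, 2.994, 1.782, 2.544, 1.462, 1.004, 0.02
R0 = Σ lx·mx = 9.806 → 9.806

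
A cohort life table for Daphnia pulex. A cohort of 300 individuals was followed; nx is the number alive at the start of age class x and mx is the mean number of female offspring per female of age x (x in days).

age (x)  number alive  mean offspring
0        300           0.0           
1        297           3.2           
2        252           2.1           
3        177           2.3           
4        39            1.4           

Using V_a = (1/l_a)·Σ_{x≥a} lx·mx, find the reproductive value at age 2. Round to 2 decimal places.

3.93

lx = nx/n0 = nx/300: 1, 0.99, 0.84, 0.59, 0.13
lx·mx for x ≥ 2: 1.764, 1.357, 0.182 → sum = 3.303
V_2 = 3.303 / l_2 = 3.303 / 0.84 = 3.932143… → 3.93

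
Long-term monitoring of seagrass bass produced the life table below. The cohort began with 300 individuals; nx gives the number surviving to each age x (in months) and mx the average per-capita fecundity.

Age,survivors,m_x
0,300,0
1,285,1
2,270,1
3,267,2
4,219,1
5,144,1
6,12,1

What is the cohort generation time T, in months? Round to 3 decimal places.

2.797

lx = nx/n0 = nx/300: 1, 0.95, 0.9, 0.89, 0.73, 0.48, 0.04
lx·mx: 0, 0.95, 0.9, 1.78, 0.73, 0.48, 0.04 → R0 = 4.88
x·lx·mx: 0, 0.95, 1.8, 5.34, 2.92, 2.4, 0.24 → Σ = 13.65
T = 13.65 / 4.88 = 2.797131… → 2.797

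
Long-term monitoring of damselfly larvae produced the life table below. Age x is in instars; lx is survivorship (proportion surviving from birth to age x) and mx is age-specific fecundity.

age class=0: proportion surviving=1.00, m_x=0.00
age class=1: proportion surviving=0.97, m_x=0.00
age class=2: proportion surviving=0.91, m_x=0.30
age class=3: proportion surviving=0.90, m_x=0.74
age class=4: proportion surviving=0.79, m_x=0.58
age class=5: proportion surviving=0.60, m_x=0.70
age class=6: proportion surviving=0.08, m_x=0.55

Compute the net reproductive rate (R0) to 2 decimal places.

1.86

lx·mx by age: 0, 0, 0.273, 0.666, 0.4582, 0.42, 0.044
R0 = Σ lx·mx = 1.8612 → 1.86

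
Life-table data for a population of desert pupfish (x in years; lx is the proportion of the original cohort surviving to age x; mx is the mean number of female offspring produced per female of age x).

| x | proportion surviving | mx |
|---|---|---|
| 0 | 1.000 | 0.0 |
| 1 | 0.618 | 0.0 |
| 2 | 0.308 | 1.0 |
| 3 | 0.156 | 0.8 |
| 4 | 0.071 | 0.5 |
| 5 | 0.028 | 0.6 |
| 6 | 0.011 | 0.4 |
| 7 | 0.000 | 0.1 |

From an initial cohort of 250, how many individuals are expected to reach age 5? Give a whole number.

7

Expected survivors = N0 · l_5 = 250 × 0.028 = 7 → 7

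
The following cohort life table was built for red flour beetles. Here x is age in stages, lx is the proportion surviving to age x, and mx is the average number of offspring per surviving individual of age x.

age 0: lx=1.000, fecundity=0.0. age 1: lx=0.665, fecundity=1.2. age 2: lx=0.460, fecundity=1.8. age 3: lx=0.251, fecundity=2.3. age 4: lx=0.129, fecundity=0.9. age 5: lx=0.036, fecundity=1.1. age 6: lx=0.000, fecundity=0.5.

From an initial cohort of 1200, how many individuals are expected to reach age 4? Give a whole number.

155

Expected survivors = N0 · l_4 = 1200 × 0.129 = 154.8 → 155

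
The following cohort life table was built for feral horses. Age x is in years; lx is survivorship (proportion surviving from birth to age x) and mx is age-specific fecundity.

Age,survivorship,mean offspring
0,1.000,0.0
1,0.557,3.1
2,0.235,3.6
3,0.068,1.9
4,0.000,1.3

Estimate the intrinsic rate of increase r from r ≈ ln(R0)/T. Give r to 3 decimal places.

R0 = Σ lx·mx = 0 + 1.7267 + 0.846 + 0.1292 + 0 = 2.7019
Σ x·lx·mx = 3.8063; T = 3.8063/2.7019 = 1.40875…
r ≈ ln(R0)/T = ln(2.7019)/1.40875… = 0.70556… → 0.706

0.706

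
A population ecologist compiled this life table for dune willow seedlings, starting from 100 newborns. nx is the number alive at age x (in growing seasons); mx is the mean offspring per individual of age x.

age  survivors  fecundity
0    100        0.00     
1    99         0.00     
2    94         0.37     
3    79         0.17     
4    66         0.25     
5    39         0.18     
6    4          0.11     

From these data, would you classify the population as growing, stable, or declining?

lx = nx/n0 = nx/100: 1, 0.99, 0.94, 0.79, 0.66, 0.39, 0.04
R0 = Σ lx·mx = 0 + 0 + 0.3478 + 0.1343 + 0.165 + 0.0702 + 0.0044 = 0.7217
R0 < 1, so the population is declining.

declining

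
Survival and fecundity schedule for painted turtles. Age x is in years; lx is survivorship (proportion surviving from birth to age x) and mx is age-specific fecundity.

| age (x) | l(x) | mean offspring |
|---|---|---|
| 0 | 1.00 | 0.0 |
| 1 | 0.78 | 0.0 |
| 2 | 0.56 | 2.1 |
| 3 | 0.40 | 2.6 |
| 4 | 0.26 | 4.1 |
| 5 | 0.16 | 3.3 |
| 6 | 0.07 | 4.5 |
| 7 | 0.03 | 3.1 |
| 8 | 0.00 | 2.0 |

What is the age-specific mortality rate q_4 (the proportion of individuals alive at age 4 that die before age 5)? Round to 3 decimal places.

q_4 = (l_4 − l_5) / l_4 = (0.26 − 0.16) / 0.26
     = 0.1 / 0.26 = 0.384615… → 0.385

0.385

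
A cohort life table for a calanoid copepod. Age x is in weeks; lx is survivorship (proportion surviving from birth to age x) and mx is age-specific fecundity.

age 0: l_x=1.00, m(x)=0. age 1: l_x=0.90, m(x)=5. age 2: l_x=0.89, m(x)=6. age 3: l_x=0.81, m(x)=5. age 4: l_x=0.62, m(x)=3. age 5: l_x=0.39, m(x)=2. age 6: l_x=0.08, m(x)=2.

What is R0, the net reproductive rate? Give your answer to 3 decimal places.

16.690

lx·mx by age: 0, 4.5, 5.34, 4.05, 1.86, 0.78, 0.16
R0 = Σ lx·mx = 16.69 → 16.690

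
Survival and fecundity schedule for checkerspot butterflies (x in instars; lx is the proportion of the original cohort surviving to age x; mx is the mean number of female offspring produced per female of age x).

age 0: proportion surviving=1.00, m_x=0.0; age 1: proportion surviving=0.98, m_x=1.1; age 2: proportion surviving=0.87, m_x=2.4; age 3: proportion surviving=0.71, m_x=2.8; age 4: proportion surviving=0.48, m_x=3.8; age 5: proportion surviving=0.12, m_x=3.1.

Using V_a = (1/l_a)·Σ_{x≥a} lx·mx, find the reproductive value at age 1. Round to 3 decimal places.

7.500

lx·mx for x ≥ 1: 1.078, 2.088, 1.988, 1.824, 0.372 → sum = 7.35
V_1 = 7.35 / l_1 = 7.35 / 0.98 = 7.5 → 7.500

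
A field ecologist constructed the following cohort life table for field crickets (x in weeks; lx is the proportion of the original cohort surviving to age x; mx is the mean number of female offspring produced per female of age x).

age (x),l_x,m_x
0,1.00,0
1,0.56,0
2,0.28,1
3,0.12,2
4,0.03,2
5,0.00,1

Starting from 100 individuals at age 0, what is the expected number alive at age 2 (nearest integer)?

Expected survivors = N0 · l_2 = 100 × 0.28 = 28 → 28

28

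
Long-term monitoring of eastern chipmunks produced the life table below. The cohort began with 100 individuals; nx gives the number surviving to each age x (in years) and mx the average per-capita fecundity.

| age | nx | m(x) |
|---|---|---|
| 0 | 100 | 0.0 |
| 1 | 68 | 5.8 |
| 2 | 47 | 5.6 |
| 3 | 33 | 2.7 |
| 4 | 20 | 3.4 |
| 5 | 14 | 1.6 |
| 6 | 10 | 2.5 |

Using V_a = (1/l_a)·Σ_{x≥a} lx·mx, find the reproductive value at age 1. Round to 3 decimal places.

12.678

lx = nx/n0 = nx/100: 1, 0.68, 0.47, 0.33, 0.2, 0.14, 0.1
lx·mx for x ≥ 1: 3.944, 2.632, 0.891, 0.68, 0.224, 0.25 → sum = 8.621
V_1 = 8.621 / l_1 = 8.621 / 0.68 = 12.677941… → 12.678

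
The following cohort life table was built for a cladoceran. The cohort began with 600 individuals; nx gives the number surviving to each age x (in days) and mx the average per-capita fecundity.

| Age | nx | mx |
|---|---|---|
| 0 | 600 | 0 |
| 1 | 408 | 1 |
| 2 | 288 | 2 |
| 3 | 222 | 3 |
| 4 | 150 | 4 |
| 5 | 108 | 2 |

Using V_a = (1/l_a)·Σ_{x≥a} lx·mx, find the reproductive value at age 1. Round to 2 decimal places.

lx = nx/n0 = nx/600: 1, 0.68, 0.48, 0.37, 0.25, 0.18
lx·mx for x ≥ 1: 0.68, 0.96, 1.11, 1, 0.36 → sum = 4.11
V_1 = 4.11 / l_1 = 4.11 / 0.68 = 6.044118… → 6.04

6.04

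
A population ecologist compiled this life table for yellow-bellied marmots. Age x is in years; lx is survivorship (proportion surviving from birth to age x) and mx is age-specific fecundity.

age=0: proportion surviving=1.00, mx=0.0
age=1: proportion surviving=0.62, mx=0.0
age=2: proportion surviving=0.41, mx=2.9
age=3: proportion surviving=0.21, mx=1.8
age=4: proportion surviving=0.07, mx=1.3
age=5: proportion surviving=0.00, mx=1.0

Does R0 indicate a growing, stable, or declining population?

growing

R0 = Σ lx·mx = 0 + 0 + 1.189 + 0.378 + 0.091 + 0 = 1.658
R0 > 1, so the population is growing.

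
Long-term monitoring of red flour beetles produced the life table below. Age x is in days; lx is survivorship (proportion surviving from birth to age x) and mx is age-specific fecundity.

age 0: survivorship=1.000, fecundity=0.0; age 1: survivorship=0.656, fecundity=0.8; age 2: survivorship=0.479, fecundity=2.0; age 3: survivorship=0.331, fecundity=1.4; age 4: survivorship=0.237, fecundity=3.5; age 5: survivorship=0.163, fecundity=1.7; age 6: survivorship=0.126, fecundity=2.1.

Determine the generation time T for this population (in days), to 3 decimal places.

lx·mx: 0, 0.5248, 0.958, 0.4634, 0.8295, 0.2771, 0.2646 → R0 = 3.3174
x·lx·mx: 0, 0.5248, 1.916, 1.3902, 3.318, 1.3855, 1.5876 → Σ = 10.1221
T = 10.1221 / 3.3174 = 3.051215… → 3.051

3.051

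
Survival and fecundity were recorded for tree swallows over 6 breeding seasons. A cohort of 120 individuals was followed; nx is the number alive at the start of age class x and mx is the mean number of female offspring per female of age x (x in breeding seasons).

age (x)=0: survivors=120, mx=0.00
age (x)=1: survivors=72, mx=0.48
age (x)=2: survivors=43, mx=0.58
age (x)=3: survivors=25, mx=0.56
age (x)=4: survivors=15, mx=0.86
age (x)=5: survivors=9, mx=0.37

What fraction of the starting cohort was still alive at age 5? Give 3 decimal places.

l_5 = n_5/n_0 = 9/120 = 0.075 → 0.075

0.075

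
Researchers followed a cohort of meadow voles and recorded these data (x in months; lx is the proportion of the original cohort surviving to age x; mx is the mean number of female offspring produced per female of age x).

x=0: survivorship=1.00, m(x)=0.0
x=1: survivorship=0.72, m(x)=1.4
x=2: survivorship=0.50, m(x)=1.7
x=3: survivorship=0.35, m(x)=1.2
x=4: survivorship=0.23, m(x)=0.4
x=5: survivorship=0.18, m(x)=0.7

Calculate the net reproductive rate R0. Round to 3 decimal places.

2.496

lx·mx by age: 0, 1.008, 0.85, 0.42, 0.092, 0.126
R0 = Σ lx·mx = 2.496 → 2.496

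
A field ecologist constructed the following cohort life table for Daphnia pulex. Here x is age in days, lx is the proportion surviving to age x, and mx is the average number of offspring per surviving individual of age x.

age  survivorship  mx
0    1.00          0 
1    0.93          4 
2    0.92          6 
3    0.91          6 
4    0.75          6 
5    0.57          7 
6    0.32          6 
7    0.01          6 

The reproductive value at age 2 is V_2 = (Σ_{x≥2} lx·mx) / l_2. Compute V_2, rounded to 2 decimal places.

23.32

lx·mx for x ≥ 2: 5.52, 5.46, 4.5, 3.99, 1.92, 0.06 → sum = 21.45
V_2 = 21.45 / l_2 = 21.45 / 0.92 = 23.315217… → 23.32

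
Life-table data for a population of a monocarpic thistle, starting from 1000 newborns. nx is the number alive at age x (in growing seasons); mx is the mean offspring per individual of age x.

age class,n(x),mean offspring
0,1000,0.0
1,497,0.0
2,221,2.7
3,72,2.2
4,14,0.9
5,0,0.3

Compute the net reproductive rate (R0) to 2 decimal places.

0.77

lx = nx/n0 = nx/1000: 1, 0.497, 0.221, 0.072, 0.014, 0
lx·mx by age: 0, 0, 0.5967, 0.1584, 0.0126, 0
R0 = Σ lx·mx = 0.7677 → 0.77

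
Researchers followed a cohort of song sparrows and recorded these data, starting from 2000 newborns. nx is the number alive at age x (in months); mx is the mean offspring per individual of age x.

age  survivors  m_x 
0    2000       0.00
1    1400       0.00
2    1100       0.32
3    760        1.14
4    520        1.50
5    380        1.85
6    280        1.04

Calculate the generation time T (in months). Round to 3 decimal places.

3.905

lx = nx/n0 = nx/2000: 1, 0.7, 0.55, 0.38, 0.26, 0.19, 0.14
lx·mx: 0, 0, 0.176, 0.4332, 0.39, 0.3515, 0.1456 → R0 = 1.4963
x·lx·mx: 0, 0, 0.352, 1.2996, 1.56, 1.7575, 0.8736 → Σ = 5.8427
T = 5.8427 / 1.4963 = 3.904765… → 3.905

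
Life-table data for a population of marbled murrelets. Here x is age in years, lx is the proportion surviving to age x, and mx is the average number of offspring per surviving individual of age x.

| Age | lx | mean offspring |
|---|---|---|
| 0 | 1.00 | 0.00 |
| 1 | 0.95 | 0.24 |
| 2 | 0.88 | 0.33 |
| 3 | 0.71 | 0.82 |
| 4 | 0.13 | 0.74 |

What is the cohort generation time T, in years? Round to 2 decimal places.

2.46

lx·mx: 0, 0.228, 0.2904, 0.5822, 0.0962 → R0 = 1.1968
x·lx·mx: 0, 0.228, 0.5808, 1.7466, 0.3848 → Σ = 2.9402
T = 2.9402 / 1.1968 = 2.456718… → 2.46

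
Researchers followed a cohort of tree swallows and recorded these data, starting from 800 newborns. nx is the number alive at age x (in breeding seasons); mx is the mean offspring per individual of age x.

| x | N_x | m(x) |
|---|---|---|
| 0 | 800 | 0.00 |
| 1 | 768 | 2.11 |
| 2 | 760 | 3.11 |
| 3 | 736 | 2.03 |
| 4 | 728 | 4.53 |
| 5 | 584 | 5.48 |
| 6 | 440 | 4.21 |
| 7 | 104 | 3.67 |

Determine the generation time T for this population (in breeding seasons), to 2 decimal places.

3.79

lx = nx/n0 = nx/800: 1, 0.96, 0.95, 0.92, 0.91, 0.73, 0.55, 0.13
lx·mx: 0, 2.0256, 2.9545, 1.8676, 4.1223, 4.0004, 2.3155, 0.4771 → R0 = 17.763
x·lx·mx: 0, 2.0256, 5.909, 5.6028, 16.4892, 20.002, 13.893, 3.3397 → Σ = 67.2613
T = 67.2613 / 17.763 = 3.786596… → 3.79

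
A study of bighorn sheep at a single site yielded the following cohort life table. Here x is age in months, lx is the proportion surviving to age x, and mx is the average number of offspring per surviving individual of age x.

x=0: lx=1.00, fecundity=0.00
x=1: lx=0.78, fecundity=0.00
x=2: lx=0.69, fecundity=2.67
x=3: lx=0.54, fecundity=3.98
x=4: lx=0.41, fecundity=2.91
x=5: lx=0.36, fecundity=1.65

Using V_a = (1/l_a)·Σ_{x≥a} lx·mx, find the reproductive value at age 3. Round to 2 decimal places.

7.29

lx·mx for x ≥ 3: 2.1492, 1.1931, 0.594 → sum = 3.9363
V_3 = 3.9363 / l_3 = 3.9363 / 0.54 = 7.289444… → 7.29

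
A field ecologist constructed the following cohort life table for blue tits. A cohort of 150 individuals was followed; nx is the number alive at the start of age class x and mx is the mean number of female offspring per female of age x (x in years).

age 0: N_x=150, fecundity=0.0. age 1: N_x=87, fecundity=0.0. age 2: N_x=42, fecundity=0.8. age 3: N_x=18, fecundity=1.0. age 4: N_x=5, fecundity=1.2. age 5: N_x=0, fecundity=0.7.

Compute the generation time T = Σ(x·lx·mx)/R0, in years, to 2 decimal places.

lx = nx/n0 = nx/150: 1, 0.58, 0.28, 0.12, 0.03333…, 0
lx·mx: 0, 0, 0.224, 0.12, 0.04…, 0 → R0 = 0.384…
x·lx·mx: 0, 0, 0.448, 0.36, 0.16…, 0 → Σ = 0.968…
T = 0.968… / 0.384… = 2.520833… → 2.52

2.52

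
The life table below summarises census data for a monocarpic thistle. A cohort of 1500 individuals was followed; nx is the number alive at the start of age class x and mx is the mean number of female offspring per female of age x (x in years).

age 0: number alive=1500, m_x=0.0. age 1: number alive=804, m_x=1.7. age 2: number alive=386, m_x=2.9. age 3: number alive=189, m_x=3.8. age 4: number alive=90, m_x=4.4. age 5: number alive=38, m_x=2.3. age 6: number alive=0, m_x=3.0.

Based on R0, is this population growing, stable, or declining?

lx = nx/n0 = nx/1500: 1, 0.536, 0.25733…, 0.126, 0.06, 0.02533…, 0
R0 = Σ lx·mx = 0 + 0.9112 + 0.746267… + 0.4788 + 0.264 + 0.058267… + 0 = 2.458533…
R0 > 1, so the population is growing.

growing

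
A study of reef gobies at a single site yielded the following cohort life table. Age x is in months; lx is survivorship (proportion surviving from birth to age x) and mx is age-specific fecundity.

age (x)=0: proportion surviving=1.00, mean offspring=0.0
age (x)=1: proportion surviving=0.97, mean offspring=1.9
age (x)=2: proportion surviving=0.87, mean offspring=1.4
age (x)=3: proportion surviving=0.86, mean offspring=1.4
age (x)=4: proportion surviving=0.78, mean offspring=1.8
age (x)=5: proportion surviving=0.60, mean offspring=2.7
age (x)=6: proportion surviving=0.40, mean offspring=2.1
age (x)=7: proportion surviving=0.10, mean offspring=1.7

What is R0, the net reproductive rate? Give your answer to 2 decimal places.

8.30

lx·mx by age: 0, 1.843, 1.218, 1.204, 1.404, 1.62, 0.84, 0.17
R0 = Σ lx·mx = 8.299 → 8.30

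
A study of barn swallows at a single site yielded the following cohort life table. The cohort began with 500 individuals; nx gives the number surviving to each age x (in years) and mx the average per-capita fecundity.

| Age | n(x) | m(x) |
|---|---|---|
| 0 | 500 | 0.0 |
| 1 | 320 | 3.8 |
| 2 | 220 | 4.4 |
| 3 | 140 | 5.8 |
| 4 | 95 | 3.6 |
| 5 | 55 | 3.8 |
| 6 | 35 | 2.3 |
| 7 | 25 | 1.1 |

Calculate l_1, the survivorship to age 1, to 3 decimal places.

0.640

l_1 = n_1/n_0 = 320/500 = 0.64 → 0.640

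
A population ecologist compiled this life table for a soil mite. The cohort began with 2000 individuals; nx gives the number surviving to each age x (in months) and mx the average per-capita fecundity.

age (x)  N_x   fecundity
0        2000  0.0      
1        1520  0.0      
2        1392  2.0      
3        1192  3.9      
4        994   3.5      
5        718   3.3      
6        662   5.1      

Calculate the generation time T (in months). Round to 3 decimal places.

3.934

lx = nx/n0 = nx/2000: 1, 0.76, 0.696, 0.596, 0.497, 0.359, 0.331
lx·mx: 0, 0, 1.392, 2.3244, 1.7395, 1.1847, 1.6881 → R0 = 8.3287
x·lx·mx: 0, 0, 2.784, 6.9732, 6.958, 5.9235, 10.1286 → Σ = 32.7673
T = 32.7673 / 8.3287 = 3.934263… → 3.934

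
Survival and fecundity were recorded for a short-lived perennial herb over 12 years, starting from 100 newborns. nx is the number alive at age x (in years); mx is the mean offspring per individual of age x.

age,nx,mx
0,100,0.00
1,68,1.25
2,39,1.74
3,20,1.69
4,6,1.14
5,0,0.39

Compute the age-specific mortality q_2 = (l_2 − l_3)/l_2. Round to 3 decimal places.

0.487

lx = nx/n0 = nx/100: 1, 0.68, 0.39, 0.2, 0.06, 0
q_2 = (l_2 − l_3) / l_2 = (0.39 − 0.2) / 0.39
     = 0.19 / 0.39 = 0.487179… → 0.487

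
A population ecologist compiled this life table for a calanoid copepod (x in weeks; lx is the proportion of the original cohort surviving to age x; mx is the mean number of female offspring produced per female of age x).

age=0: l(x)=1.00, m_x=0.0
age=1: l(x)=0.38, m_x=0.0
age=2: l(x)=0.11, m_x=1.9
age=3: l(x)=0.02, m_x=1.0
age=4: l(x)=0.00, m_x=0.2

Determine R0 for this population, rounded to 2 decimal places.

lx·mx by age: 0, 0, 0.209, 0.02, 0
R0 = Σ lx·mx = 0.229 → 0.23

0.23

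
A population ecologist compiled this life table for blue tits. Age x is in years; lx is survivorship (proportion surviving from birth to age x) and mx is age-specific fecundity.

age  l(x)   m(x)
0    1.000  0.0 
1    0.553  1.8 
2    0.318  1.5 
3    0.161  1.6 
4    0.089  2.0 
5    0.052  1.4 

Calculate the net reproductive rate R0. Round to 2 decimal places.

1.98

lx·mx by age: 0, 0.9954, 0.477, 0.2576, 0.178, 0.0728
R0 = Σ lx·mx = 1.9808 → 1.98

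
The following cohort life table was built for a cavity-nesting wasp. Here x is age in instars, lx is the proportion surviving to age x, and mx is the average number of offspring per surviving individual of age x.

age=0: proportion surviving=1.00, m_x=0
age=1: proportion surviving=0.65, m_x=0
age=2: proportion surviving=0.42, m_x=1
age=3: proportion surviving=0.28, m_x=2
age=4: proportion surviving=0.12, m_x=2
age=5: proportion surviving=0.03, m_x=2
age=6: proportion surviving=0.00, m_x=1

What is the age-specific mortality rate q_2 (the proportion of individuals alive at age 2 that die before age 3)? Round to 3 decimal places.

q_2 = (l_2 − l_3) / l_2 = (0.42 − 0.28) / 0.42
     = 0.14 / 0.42 = 0.333333… → 0.333

0.333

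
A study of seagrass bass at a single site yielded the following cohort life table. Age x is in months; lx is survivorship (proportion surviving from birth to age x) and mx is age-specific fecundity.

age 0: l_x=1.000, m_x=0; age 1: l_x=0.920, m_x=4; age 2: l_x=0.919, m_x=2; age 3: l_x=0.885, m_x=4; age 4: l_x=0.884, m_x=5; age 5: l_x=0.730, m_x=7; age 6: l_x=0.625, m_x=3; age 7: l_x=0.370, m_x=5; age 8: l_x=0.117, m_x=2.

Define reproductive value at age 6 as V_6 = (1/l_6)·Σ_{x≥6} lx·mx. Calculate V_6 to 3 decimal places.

lx·mx for x ≥ 6: 1.875, 1.85, 0.234 → sum = 3.959
V_6 = 3.959 / l_6 = 3.959 / 0.625 = 6.3344 → 6.334

6.334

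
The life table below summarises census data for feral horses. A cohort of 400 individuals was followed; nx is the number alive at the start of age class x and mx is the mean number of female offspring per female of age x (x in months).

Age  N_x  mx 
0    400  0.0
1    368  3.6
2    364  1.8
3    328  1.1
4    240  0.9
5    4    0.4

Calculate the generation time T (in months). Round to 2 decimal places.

lx = nx/n0 = nx/400: 1, 0.92, 0.91, 0.82, 0.6, 0.01
lx·mx: 0, 3.312, 1.638, 0.902, 0.54, 0.004 → R0 = 6.396
x·lx·mx: 0, 3.312, 3.276, 2.706, 2.16, 0.02 → Σ = 11.474
T = 11.474 / 6.396 = 1.793934… → 1.79

1.79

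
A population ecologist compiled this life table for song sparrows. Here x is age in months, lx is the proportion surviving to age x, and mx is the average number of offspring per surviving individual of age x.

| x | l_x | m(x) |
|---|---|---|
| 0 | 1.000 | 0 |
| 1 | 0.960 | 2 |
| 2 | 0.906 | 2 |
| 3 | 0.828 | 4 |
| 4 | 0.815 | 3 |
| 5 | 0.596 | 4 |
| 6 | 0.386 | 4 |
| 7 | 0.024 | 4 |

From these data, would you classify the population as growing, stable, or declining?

growing

R0 = Σ lx·mx = 0 + 1.92 + 1.812 + 3.312 + 2.445 + 2.384 + 1.544 + 0.096 = 13.513
R0 > 1, so the population is growing.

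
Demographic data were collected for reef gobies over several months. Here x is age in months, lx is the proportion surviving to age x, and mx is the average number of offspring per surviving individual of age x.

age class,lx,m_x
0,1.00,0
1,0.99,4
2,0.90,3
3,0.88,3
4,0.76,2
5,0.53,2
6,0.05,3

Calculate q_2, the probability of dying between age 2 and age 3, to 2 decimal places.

0.02

q_2 = (l_2 − l_3) / l_2 = (0.9 − 0.88) / 0.9
     = 0.02 / 0.9 = 0.022222… → 0.02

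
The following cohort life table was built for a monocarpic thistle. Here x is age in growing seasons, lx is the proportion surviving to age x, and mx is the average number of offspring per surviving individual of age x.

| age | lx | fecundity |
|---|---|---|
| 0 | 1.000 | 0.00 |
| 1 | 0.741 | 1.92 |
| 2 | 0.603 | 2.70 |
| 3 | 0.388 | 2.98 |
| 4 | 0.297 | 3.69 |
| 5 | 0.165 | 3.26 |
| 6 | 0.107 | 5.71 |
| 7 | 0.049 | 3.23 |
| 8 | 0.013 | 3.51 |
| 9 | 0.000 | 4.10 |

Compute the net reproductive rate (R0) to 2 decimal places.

6.66

lx·mx by age: 0, 1.42272, 1.6281, 1.15624, 1.09593, 0.5379, 0.61097, 0.15827, 0.04563, 0
R0 = Σ lx·mx = 6.65576 → 6.66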